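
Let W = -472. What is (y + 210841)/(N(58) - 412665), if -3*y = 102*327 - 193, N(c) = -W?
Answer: -599362/1236579 ≈ -0.48469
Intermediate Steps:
N(c) = 472 (N(c) = -1*(-472) = 472)
y = -33161/3 (y = -(102*327 - 193)/3 = -(33354 - 193)/3 = -⅓*33161 = -33161/3 ≈ -11054.)
(y + 210841)/(N(58) - 412665) = (-33161/3 + 210841)/(472 - 412665) = (599362/3)/(-412193) = (599362/3)*(-1/412193) = -599362/1236579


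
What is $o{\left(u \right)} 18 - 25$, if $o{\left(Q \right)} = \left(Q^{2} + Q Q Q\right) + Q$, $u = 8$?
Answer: $10487$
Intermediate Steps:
$o{\left(Q \right)} = Q + Q^{2} + Q^{3}$ ($o{\left(Q \right)} = \left(Q^{2} + Q^{2} Q\right) + Q = \left(Q^{2} + Q^{3}\right) + Q = Q + Q^{2} + Q^{3}$)
$o{\left(u \right)} 18 - 25 = 8 \left(1 + 8 + 8^{2}\right) 18 - 25 = 8 \left(1 + 8 + 64\right) 18 - 25 = 8 \cdot 73 \cdot 18 - 25 = 584 \cdot 18 - 25 = 10512 - 25 = 10487$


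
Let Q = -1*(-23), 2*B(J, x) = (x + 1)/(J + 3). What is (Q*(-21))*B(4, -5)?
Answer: 138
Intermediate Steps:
B(J, x) = (1 + x)/(2*(3 + J)) (B(J, x) = ((x + 1)/(J + 3))/2 = ((1 + x)/(3 + J))/2 = (1 + x)/(2*(3 + J)))
Q = 23
(Q*(-21))*B(4, -5) = (23*(-21))*((1 - 5)/(2*(3 + 4))) = -483*(-4)/(2*7) = -483*(-2/7) = 138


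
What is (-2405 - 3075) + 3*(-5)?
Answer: -5495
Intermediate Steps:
(-2405 - 3075) + 3*(-5) = -5480 - 15 = -5495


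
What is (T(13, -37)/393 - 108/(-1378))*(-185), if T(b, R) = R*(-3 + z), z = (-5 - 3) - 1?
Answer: -20173510/90259 ≈ -223.51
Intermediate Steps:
z = -9 (z = -8 - 1 = -9)
T(b, R) = -12*R (T(b, R) = R*(-3 - 9) = R*(-12) = -12*R)
(T(13, -37)/393 - 108/(-1378))*(-185) = (-12*(-37)/393 - 108/(-1378))*(-185) = (444*(1/393) - 108*(-1/1378))*(-185) = (148/131 + 54/689)*(-185) = (109046/90259)*(-185) = -20173510/90259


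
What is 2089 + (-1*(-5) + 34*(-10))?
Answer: 1754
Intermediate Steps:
2089 + (-1*(-5) + 34*(-10)) = 2089 + (5 - 340) = 2089 - 335 = 1754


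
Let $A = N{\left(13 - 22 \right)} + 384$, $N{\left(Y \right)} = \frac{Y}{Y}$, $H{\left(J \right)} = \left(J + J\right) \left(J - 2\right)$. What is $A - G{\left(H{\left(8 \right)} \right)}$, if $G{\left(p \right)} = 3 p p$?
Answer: $-27263$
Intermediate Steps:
$H{\left(J \right)} = 2 J \left(-2 + J\right)$
$N{\left(Y \right)} = 1$
$A = 385$ ($A = 1 + 384 = 385$)
$G{\left(p \right)} = 3 p^{2}$
$A - G{\left(H{\left(8 \right)} \right)} = 385 - 3 \left(2 \cdot 8 \left(-2 + 8\right)\right)^{2} = 385 - 3 \left(2 \cdot 8 \cdot 6\right)^{2} = 385 - 3 \cdot 96^{2} = 385 - 3 \cdot 9216 = 385 - 27648 = -27263$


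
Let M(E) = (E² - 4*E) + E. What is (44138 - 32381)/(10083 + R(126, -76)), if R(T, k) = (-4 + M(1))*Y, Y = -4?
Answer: 3919/3369 ≈ 1.1633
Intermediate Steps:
M(E) = E² - 3*E
R(T, k) = 24 (R(T, k) = (-4 + 1*(-3 + 1))*(-4) = (-4 + 1*(-2))*(-4) = (-4 - 2)*(-4) = -6*(-4) = 24)
(44138 - 32381)/(10083 + R(126, -76)) = (44138 - 32381)/(10083 + 24) = 11757/10107 = 11757*(1/10107) = 3919/3369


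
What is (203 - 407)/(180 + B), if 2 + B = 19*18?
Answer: -51/130 ≈ -0.39231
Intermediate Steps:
B = 340 (B = -2 + 19*18 = -2 + 342 = 340)
(203 - 407)/(180 + B) = (203 - 407)/(180 + 340) = -204/520 = -204*1/520 = -51/130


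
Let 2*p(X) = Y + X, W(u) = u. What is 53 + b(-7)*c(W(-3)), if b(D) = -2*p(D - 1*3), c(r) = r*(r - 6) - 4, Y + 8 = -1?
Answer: 490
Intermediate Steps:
Y = -9 (Y = -8 - 1 = -9)
c(r) = -4 + r*(-6 + r) (c(r) = r*(-6 + r) - 4 = -4 + r*(-6 + r))
p(X) = -9/2 + X/2 (p(X) = (-9 + X)/2 = -9/2 + X/2)
b(D) = 12 - D (b(D) = -2*(-9/2 + (D - 1*3)/2) = -2*(-9/2 + (D - 3)/2) = -2*(-9/2 + (-3 + D)/2) = -2*(-9/2 + (-3/2 + D/2)) = -2*(-6 + D/2) = 12 - D)
53 + b(-7)*c(W(-3)) = 53 + (12 - 1*(-7))*(-4 + (-3)² - 6*(-3)) = 53 + (12 + 7)*(-4 + 9 + 18) = 53 + 19*23 = 53 + 437 = 490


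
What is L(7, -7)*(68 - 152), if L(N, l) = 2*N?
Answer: -1176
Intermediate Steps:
L(7, -7)*(68 - 152) = (2*7)*(68 - 152) = 14*(-84) = -1176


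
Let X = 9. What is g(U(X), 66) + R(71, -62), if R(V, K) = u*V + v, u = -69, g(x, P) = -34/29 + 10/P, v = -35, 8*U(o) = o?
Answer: -4722815/957 ≈ -4935.0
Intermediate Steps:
U(o) = o/8
g(x, P) = -34/29 + 10/P (g(x, P) = -34*1/29 + 10/P = -34/29 + 10/P)
R(V, K) = -35 - 69*V (R(V, K) = -69*V - 35 = -35 - 69*V)
g(U(X), 66) + R(71, -62) = (-34/29 + 10/66) + (-35 - 69*71) = (-34/29 + 10*(1/66)) + (-35 - 4899) = (-34/29 + 5/33) - 4934 = -977/957 - 4934 = -4722815/957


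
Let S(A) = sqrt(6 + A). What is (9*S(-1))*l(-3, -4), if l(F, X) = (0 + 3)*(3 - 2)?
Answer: 27*sqrt(5) ≈ 60.374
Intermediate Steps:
l(F, X) = 3 (l(F, X) = 3*1 = 3)
(9*S(-1))*l(-3, -4) = (9*sqrt(6 - 1))*3 = (9*sqrt(5))*3 = 27*sqrt(5)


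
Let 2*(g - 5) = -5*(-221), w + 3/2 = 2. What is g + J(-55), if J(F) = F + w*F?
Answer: 475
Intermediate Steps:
w = ½ (w = -3/2 + 2 = ½ ≈ 0.50000)
J(F) = 3*F/2 (J(F) = F + F/2 = 3*F/2)
g = 1115/2 (g = 5 + (-5*(-221))/2 = 5 + (½)*1105 = 5 + 1105/2 = 1115/2 ≈ 557.50)
g + J(-55) = 1115/2 + (3/2)*(-55) = 1115/2 - 165/2 = 475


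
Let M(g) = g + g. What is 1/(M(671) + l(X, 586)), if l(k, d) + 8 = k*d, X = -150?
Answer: -1/86566 ≈ -1.1552e-5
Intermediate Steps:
M(g) = 2*g
l(k, d) = -8 + d*k (l(k, d) = -8 + k*d = -8 + d*k)
1/(M(671) + l(X, 586)) = 1/(2*671 + (-8 + 586*(-150))) = 1/(1342 + (-8 - 87900)) = 1/(1342 - 87908) = 1/(-86566) = -1/86566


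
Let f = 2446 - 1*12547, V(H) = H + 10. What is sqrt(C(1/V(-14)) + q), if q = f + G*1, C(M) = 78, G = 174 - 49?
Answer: 7*I*sqrt(202) ≈ 99.489*I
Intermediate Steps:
G = 125
V(H) = 10 + H
f = -10101 (f = 2446 - 12547 = -10101)
q = -9976 (q = -10101 + 125*1 = -10101 + 125 = -9976)
sqrt(C(1/V(-14)) + q) = sqrt(78 - 9976) = sqrt(-9898) = 7*I*sqrt(202)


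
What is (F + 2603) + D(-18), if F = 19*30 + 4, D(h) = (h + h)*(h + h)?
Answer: 4473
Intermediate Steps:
D(h) = 4*h² (D(h) = (2*h)*(2*h) = 4*h²)
F = 574 (F = 570 + 4 = 574)
(F + 2603) + D(-18) = (574 + 2603) + 4*(-18)² = 3177 + 4*324 = 3177 + 1296 = 4473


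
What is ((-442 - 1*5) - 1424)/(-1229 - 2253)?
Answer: 1871/3482 ≈ 0.53733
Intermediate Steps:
((-442 - 1*5) - 1424)/(-1229 - 2253) = ((-442 - 5) - 1424)/(-3482) = (-447 - 1424)*(-1/3482) = -1871*(-1/3482) = 1871/3482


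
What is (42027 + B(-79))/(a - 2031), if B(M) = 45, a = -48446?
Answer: -42072/50477 ≈ -0.83349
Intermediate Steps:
(42027 + B(-79))/(a - 2031) = (42027 + 45)/(-48446 - 2031) = 42072/(-50477) = 42072*(-1/50477) = -42072/50477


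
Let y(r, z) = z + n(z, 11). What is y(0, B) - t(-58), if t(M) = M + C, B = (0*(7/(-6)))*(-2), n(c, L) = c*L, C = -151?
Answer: 209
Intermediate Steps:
n(c, L) = L*c
B = 0 (B = (0*(7*(-⅙)))*(-2) = (0*(-7/6))*(-2) = 0*(-2) = 0)
t(M) = -151 + M (t(M) = M - 151 = -151 + M)
y(r, z) = 12*z (y(r, z) = z + 11*z = 12*z)
y(0, B) - t(-58) = 12*0 - (-151 - 58) = 0 - 1*(-209) = 0 + 209 = 209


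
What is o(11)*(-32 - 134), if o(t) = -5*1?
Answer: 830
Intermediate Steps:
o(t) = -5
o(11)*(-32 - 134) = -5*(-32 - 134) = -5*(-166) = 830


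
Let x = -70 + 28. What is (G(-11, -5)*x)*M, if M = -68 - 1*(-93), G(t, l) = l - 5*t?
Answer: -52500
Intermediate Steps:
M = 25 (M = -68 + 93 = 25)
x = -42
(G(-11, -5)*x)*M = ((-5 - 5*(-11))*(-42))*25 = ((-5 + 55)*(-42))*25 = (50*(-42))*25 = -2100*25 = -52500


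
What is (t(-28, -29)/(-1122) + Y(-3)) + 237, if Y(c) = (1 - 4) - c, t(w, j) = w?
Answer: 132971/561 ≈ 237.02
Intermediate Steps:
Y(c) = -3 - c
(t(-28, -29)/(-1122) + Y(-3)) + 237 = (-28/(-1122) + (-3 - 1*(-3))) + 237 = (-28*(-1/1122) + (-3 + 3)) + 237 = (14/561 + 0) + 237 = 14/561 + 237 = 132971/561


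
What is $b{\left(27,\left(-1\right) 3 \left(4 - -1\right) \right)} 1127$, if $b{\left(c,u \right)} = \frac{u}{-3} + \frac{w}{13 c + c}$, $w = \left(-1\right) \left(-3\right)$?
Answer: $\frac{101591}{18} \approx 5643.9$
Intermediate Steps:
$w = 3$
$b{\left(c,u \right)} = - \frac{u}{3} + \frac{3}{14 c}$ ($b{\left(c,u \right)} = \frac{u}{-3} + \frac{3}{13 c + c} = u \left(- \frac{1}{3}\right) + \frac{3}{14 c} = - \frac{u}{3} + 3 \frac{1}{14 c} = - \frac{u}{3} + \frac{3}{14 c}$)
$b{\left(27,\left(-1\right) 3 \left(4 - -1\right) \right)} 1127 = \left(- \frac{\left(-1\right) 3 \left(4 - -1\right)}{3} + \frac{3}{14 \cdot 27}\right) 1127 = \left(- \frac{\left(-3\right) \left(4 + 1\right)}{3} + \frac{3}{14} \cdot \frac{1}{27}\right) 1127 = \left(- \frac{\left(-3\right) 5}{3} + \frac{1}{126}\right) 1127 = \left(\left(- \frac{1}{3}\right) \left(-15\right) + \frac{1}{126}\right) 1127 = \left(5 + \frac{1}{126}\right) 1127 = \frac{631}{126} \cdot 1127 = \frac{101591}{18}$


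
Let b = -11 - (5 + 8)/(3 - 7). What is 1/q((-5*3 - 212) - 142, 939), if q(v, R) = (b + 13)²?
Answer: 16/441 ≈ 0.036281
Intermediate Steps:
b = -31/4 (b = -11 - 13/(-4) = -11 - 13*(-1)/4 = -11 - 1*(-13/4) = -11 + 13/4 = -31/4 ≈ -7.7500)
q(v, R) = 441/16 (q(v, R) = (-31/4 + 13)² = (21/4)² = 441/16)
1/q((-5*3 - 212) - 142, 939) = 1/(441/16) = 16/441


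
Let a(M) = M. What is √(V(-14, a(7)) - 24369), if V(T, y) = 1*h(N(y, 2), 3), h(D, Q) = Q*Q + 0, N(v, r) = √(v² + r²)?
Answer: 2*I*√6090 ≈ 156.08*I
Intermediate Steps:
N(v, r) = √(r² + v²)
h(D, Q) = Q² (h(D, Q) = Q² + 0 = Q²)
V(T, y) = 9 (V(T, y) = 1*3² = 1*9 = 9)
√(V(-14, a(7)) - 24369) = √(9 - 24369) = √(-24360) = 2*I*√6090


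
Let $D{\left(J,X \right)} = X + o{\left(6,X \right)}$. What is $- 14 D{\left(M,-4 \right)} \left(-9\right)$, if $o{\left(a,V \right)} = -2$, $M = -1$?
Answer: $-756$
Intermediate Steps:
$D{\left(J,X \right)} = -2 + X$ ($D{\left(J,X \right)} = X - 2 = -2 + X$)
$- 14 D{\left(M,-4 \right)} \left(-9\right) = - 14 \left(-2 - 4\right) \left(-9\right) = \left(-14\right) \left(-6\right) \left(-9\right) = 84 \left(-9\right) = -756$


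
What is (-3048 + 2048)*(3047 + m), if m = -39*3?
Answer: -2930000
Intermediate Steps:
m = -117
(-3048 + 2048)*(3047 + m) = (-3048 + 2048)*(3047 - 117) = -1000*2930 = -2930000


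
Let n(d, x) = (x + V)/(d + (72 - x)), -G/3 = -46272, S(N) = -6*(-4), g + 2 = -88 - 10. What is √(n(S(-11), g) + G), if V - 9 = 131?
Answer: √6801994/7 ≈ 372.58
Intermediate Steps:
V = 140 (V = 9 + 131 = 140)
g = -100 (g = -2 + (-88 - 10) = -2 - 98 = -100)
S(N) = 24
G = 138816 (G = -3*(-46272) = 138816)
n(d, x) = (140 + x)/(72 + d - x) (n(d, x) = (x + 140)/(d + (72 - x)) = (140 + x)/(72 + d - x))
√(n(S(-11), g) + G) = √((140 - 100)/(72 + 24 - 1*(-100)) + 138816) = √(40/(72 + 24 + 100) + 138816) = √(40/196 + 138816) = √((1/196)*40 + 138816) = √(10/49 + 138816) = √(6801994/49) = √6801994/7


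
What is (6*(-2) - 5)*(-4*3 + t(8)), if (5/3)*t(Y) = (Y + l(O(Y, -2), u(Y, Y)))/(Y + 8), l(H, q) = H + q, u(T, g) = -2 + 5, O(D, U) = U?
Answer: 15861/80 ≈ 198.26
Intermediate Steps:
u(T, g) = 3
t(Y) = 3*(1 + Y)/(5*(8 + Y)) (t(Y) = 3*((Y + (-2 + 3))/(Y + 8))/5 = 3*((Y + 1)/(8 + Y))/5 = 3*((1 + Y)/(8 + Y))/5 = 3*(1 + Y)/(5*(8 + Y)))
(6*(-2) - 5)*(-4*3 + t(8)) = (6*(-2) - 5)*(-4*3 + 3*(1 + 8)/(5*(8 + 8))) = (-12 - 5)*(-12 + (⅗)*9/16) = -17*(-12 + (⅗)*(1/16)*9) = -17*(-12 + 27/80) = -17*(-933/80) = 15861/80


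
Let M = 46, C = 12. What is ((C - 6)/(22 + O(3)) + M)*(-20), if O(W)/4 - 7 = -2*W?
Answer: -12020/13 ≈ -924.62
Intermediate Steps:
O(W) = 28 - 8*W (O(W) = 28 + 4*(-2*W) = 28 - 8*W)
((C - 6)/(22 + O(3)) + M)*(-20) = ((12 - 6)/(22 + (28 - 8*3)) + 46)*(-20) = (6/(22 + (28 - 24)) + 46)*(-20) = (6/(22 + 4) + 46)*(-20) = (6/26 + 46)*(-20) = (6*(1/26) + 46)*(-20) = (3/13 + 46)*(-20) = (601/13)*(-20) = -12020/13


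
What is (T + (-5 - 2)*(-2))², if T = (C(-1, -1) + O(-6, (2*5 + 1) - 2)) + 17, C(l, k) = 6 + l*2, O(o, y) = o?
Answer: 841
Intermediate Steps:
C(l, k) = 6 + 2*l
T = 15 (T = ((6 + 2*(-1)) - 6) + 17 = ((6 - 2) - 6) + 17 = (4 - 6) + 17 = -2 + 17 = 15)
(T + (-5 - 2)*(-2))² = (15 + (-5 - 2)*(-2))² = (15 - 7*(-2))² = (15 + 14)² = 29² = 841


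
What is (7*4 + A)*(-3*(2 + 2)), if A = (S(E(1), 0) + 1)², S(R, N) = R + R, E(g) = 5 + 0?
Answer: -1788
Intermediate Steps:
E(g) = 5
S(R, N) = 2*R
A = 121 (A = (2*5 + 1)² = (10 + 1)² = 11² = 121)
(7*4 + A)*(-3*(2 + 2)) = (7*4 + 121)*(-3*(2 + 2)) = (28 + 121)*(-3*4) = 149*(-12) = -1788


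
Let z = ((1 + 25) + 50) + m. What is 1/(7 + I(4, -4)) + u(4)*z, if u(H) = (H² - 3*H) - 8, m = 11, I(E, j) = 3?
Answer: -3479/10 ≈ -347.90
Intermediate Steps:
u(H) = -8 + H² - 3*H
z = 87 (z = ((1 + 25) + 50) + 11 = (26 + 50) + 11 = 76 + 11 = 87)
1/(7 + I(4, -4)) + u(4)*z = 1/(7 + 3) + (-8 + 4² - 3*4)*87 = 1/10 + (-8 + 16 - 12)*87 = ⅒ - 4*87 = ⅒ - 348 = -3479/10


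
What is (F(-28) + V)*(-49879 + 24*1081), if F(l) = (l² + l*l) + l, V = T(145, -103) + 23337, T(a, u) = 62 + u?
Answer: -594449660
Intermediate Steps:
V = 23296 (V = (62 - 103) + 23337 = -41 + 23337 = 23296)
F(l) = l + 2*l² (F(l) = (l² + l²) + l = 2*l² + l = l + 2*l²)
(F(-28) + V)*(-49879 + 24*1081) = (-28*(1 + 2*(-28)) + 23296)*(-49879 + 24*1081) = (-28*(1 - 56) + 23296)*(-49879 + 25944) = (-28*(-55) + 23296)*(-23935) = (1540 + 23296)*(-23935) = 24836*(-23935) = -594449660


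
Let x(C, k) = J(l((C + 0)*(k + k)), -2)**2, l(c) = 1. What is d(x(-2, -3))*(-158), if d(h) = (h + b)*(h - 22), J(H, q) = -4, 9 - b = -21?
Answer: 43608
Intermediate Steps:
b = 30 (b = 9 - 1*(-21) = 9 + 21 = 30)
x(C, k) = 16 (x(C, k) = (-4)**2 = 16)
d(h) = (-22 + h)*(30 + h) (d(h) = (h + 30)*(h - 22) = (30 + h)*(-22 + h) = (-22 + h)*(30 + h))
d(x(-2, -3))*(-158) = (-660 + 16**2 + 8*16)*(-158) = (-660 + 256 + 128)*(-158) = -276*(-158) = 43608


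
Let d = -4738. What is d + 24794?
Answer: 20056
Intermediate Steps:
d + 24794 = -4738 + 24794 = 20056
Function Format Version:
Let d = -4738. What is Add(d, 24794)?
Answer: 20056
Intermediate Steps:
Add(d, 24794) = Add(-4738, 24794) = 20056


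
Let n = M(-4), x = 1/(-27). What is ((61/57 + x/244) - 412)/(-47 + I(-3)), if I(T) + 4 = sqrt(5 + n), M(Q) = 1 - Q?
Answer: 874427759/108106884 + 51436927*sqrt(10)/324320652 ≈ 8.5901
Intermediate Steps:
x = -1/27 ≈ -0.037037
n = 5 (n = 1 - 1*(-4) = 1 + 4 = 5)
I(T) = -4 + sqrt(10) (I(T) = -4 + sqrt(5 + 5) = -4 + sqrt(10))
((61/57 + x/244) - 412)/(-47 + I(-3)) = ((61/57 - 1/27/244) - 412)/(-47 + (-4 + sqrt(10))) = ((61*(1/57) - 1/27*1/244) - 412)/(-51 + sqrt(10)) = ((61/57 - 1/6588) - 412)/(-51 + sqrt(10)) = (133937/125172 - 412)/(-51 + sqrt(10)) = -51436927/(125172*(-51 + sqrt(10)))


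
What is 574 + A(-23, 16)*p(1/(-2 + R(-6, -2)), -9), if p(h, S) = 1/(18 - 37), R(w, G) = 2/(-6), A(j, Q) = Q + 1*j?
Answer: 10913/19 ≈ 574.37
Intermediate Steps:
A(j, Q) = Q + j
R(w, G) = -1/3 (R(w, G) = 2*(-1/6) = -1/3)
p(h, S) = -1/19 (p(h, S) = 1/(-19) = -1/19)
574 + A(-23, 16)*p(1/(-2 + R(-6, -2)), -9) = 574 + (16 - 23)*(-1/19) = 574 - 7*(-1/19) = 574 + 7/19 = 10913/19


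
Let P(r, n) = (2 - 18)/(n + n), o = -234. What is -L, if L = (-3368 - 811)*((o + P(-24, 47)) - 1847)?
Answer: -408768885/47 ≈ -8.6972e+6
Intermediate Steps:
P(r, n) = -8/n (P(r, n) = -16*1/(2*n) = -8/n)
L = 408768885/47 (L = (-3368 - 811)*((-234 - 8/47) - 1847) = -4179*((-234 - 8*1/47) - 1847) = -4179*((-234 - 8/47) - 1847) = -4179*(-11006/47 - 1847) = -4179*(-97815/47) = 408768885/47 ≈ 8.6972e+6)
-L = -1*408768885/47 = -408768885/47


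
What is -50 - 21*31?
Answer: -701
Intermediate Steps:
-50 - 21*31 = -50 - 651 = -701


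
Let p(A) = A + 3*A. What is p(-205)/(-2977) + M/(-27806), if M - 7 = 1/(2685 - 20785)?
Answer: 412319469077/1498290162200 ≈ 0.27519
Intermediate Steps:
M = 126699/18100 (M = 7 + 1/(2685 - 20785) = 7 + 1/(-18100) = 7 - 1/18100 = 126699/18100 ≈ 6.9999)
p(A) = 4*A
p(-205)/(-2977) + M/(-27806) = (4*(-205))/(-2977) + (126699/18100)/(-27806) = -820*(-1/2977) + (126699/18100)*(-1/27806) = 820/2977 - 126699/503288600 = 412319469077/1498290162200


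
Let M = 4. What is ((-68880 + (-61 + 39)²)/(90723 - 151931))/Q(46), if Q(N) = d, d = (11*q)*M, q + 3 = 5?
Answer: 17099/1346576 ≈ 0.012698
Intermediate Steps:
q = 2 (q = -3 + 5 = 2)
d = 88 (d = (11*2)*4 = 22*4 = 88)
Q(N) = 88
((-68880 + (-61 + 39)²)/(90723 - 151931))/Q(46) = ((-68880 + (-61 + 39)²)/(90723 - 151931))/88 = ((-68880 + (-22)²)/(-61208))*(1/88) = ((-68880 + 484)*(-1/61208))*(1/88) = -68396*(-1/61208)*(1/88) = (17099/15302)*(1/88) = 17099/1346576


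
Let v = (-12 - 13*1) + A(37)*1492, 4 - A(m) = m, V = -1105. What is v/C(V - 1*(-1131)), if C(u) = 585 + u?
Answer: -49261/611 ≈ -80.624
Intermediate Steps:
A(m) = 4 - m
v = -49261 (v = (-12 - 13*1) + (4 - 1*37)*1492 = (-12 - 13) + (4 - 37)*1492 = -25 - 33*1492 = -25 - 49236 = -49261)
v/C(V - 1*(-1131)) = -49261/(585 + (-1105 - 1*(-1131))) = -49261/(585 + (-1105 + 1131)) = -49261/(585 + 26) = -49261/611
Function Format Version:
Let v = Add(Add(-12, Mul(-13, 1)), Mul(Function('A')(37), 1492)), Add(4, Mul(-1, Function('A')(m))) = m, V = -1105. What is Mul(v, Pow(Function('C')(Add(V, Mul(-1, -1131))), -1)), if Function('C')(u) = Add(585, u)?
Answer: Rational(-49261, 611) ≈ -80.624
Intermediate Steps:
Function('A')(m) = Add(4, Mul(-1, m))
v = -49261 (v = Add(Add(-12, Mul(-13, 1)), Mul(Add(4, Mul(-1, 37)), 1492)) = Add(Add(-12, -13), Mul(Add(4, -37), 1492)) = Add(-25, Mul(-33, 1492)) = Add(-25, -49236) = -49261)
Mul(v, Pow(Function('C')(Add(V, Mul(-1, -1131))), -1)) = Mul(-49261, Pow(Add(585, Add(-1105, Mul(-1, -1131))), -1)) = Mul(-49261, Pow(Add(585, Add(-1105, 1131)), -1)) = Mul(-49261, Pow(Add(585, 26), -1)) = Mul(-49261, Pow(611, -1)) = Mul(-49261, Rational(1, 611)) = Rational(-49261, 611)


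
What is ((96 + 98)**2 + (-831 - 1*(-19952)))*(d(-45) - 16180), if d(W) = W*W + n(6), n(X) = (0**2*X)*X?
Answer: -803395335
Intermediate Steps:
n(X) = 0 (n(X) = (0*X)*X = 0*X = 0)
d(W) = W**2 (d(W) = W*W + 0 = W**2 + 0 = W**2)
((96 + 98)**2 + (-831 - 1*(-19952)))*(d(-45) - 16180) = ((96 + 98)**2 + (-831 - 1*(-19952)))*((-45)**2 - 16180) = (194**2 + (-831 + 19952))*(2025 - 16180) = (37636 + 19121)*(-14155) = 56757*(-14155) = -803395335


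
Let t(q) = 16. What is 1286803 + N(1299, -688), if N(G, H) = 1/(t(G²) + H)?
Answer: 864731615/672 ≈ 1.2868e+6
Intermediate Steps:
N(G, H) = 1/(16 + H)
1286803 + N(1299, -688) = 1286803 + 1/(16 - 688) = 1286803 + 1/(-672) = 1286803 - 1/672 = 864731615/672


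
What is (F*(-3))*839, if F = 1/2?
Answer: -2517/2 ≈ -1258.5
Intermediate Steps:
F = ½ ≈ 0.50000
(F*(-3))*839 = ((½)*(-3))*839 = -3/2*839 = -2517/2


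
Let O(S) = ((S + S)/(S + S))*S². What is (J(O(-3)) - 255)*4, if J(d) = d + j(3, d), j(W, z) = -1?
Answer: -988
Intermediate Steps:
O(S) = S² (O(S) = ((2*S)/((2*S)))*S² = ((2*S)*(1/(2*S)))*S² = 1*S² = S²)
J(d) = -1 + d (J(d) = d - 1 = -1 + d)
(J(O(-3)) - 255)*4 = ((-1 + (-3)²) - 255)*4 = ((-1 + 9) - 255)*4 = (8 - 255)*4 = -247*4 = -988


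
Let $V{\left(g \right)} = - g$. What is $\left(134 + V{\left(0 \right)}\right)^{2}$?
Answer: $17956$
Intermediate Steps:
$\left(134 + V{\left(0 \right)}\right)^{2} = \left(134 - 0\right)^{2} = \left(134 + 0\right)^{2} = 134^{2} = 17956$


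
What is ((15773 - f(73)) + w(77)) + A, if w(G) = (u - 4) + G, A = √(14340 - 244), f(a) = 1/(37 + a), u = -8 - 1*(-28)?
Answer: 1745259/110 + 4*√881 ≈ 15985.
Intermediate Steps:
u = 20 (u = -8 + 28 = 20)
A = 4*√881 (A = √14096 = 4*√881 ≈ 118.73)
w(G) = 16 + G (w(G) = (20 - 4) + G = 16 + G)
((15773 - f(73)) + w(77)) + A = ((15773 - 1/(37 + 73)) + (16 + 77)) + 4*√881 = ((15773 - 1/110) + 93) + 4*√881 = (1735029/110 + 93) + 4*√881 = 1745259/110 + 4*√881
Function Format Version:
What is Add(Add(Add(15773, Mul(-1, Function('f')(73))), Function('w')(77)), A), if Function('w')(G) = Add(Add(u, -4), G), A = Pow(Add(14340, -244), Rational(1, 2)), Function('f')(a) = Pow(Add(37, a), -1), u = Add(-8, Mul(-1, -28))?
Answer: Add(Rational(1745259, 110), Mul(4, Pow(881, Rational(1, 2)))) ≈ 15985.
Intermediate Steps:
u = 20 (u = Add(-8, 28) = 20)
A = Mul(4, Pow(881, Rational(1, 2))) (A = Pow(14096, Rational(1, 2)) = Mul(4, Pow(881, Rational(1, 2))) ≈ 118.73)
Function('w')(G) = Add(16, G) (Function('w')(G) = Add(Add(20, -4), G) = Add(16, G))
Add(Add(Add(15773, Mul(-1, Function('f')(73))), Function('w')(77)), A) = Add(Add(Add(15773, Mul(-1, Pow(Add(37, 73), -1))), Add(16, 77)), Mul(4, Pow(881, Rational(1, 2)))) = Add(Add(Add(15773, Mul(-1, Pow(110, -1))), 93), Mul(4, Pow(881, Rational(1, 2)))) = Add(Add(Add(15773, Mul(-1, Rational(1, 110))), 93), Mul(4, Pow(881, Rational(1, 2)))) = Add(Add(Add(15773, Rational(-1, 110)), 93), Mul(4, Pow(881, Rational(1, 2)))) = Add(Add(Rational(1735029, 110), 93), Mul(4, Pow(881, Rational(1, 2)))) = Add(Rational(1745259, 110), Mul(4, Pow(881, Rational(1, 2))))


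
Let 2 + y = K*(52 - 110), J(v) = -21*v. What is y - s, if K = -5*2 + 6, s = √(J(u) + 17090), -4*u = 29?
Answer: 230 - √68969/2 ≈ 98.690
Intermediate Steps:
u = -29/4 (u = -¼*29 = -29/4 ≈ -7.2500)
s = √68969/2 (s = √(-21*(-29/4) + 17090) = √(609/4 + 17090) = √(68969/4) = √68969/2 ≈ 131.31)
K = -4 (K = -10 + 6 = -4)
y = 230 (y = -2 - 4*(52 - 110) = -2 - 4*(-58) = -2 + 232 = 230)
y - s = 230 - √68969/2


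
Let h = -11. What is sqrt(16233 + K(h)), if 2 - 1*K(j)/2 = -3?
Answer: sqrt(16243) ≈ 127.45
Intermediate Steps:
K(j) = 10 (K(j) = 4 - 2*(-3) = 4 + 6 = 10)
sqrt(16233 + K(h)) = sqrt(16233 + 10) = sqrt(16243)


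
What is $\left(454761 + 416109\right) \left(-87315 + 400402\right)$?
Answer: $272658075690$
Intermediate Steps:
$\left(454761 + 416109\right) \left(-87315 + 400402\right) = 870870 \cdot 313087 = 272658075690$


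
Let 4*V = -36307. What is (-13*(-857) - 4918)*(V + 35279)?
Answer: 652226407/4 ≈ 1.6306e+8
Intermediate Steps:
V = -36307/4 (V = (¼)*(-36307) = -36307/4 ≈ -9076.8)
(-13*(-857) - 4918)*(V + 35279) = (-13*(-857) - 4918)*(-36307/4 + 35279) = (11141 - 4918)*(104809/4) = 6223*(104809/4) = 652226407/4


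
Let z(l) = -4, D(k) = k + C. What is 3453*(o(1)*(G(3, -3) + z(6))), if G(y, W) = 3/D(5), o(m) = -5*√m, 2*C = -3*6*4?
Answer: 2192655/31 ≈ 70731.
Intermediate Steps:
C = -36 (C = (-3*6*4)/2 = (-18*4)/2 = (½)*(-72) = -36)
D(k) = -36 + k (D(k) = k - 36 = -36 + k)
G(y, W) = -3/31 (G(y, W) = 3/(-36 + 5) = 3/(-31) = 3*(-1/31) = -3/31)
3453*(o(1)*(G(3, -3) + z(6))) = 3453*((-5*√1)*(-3/31 - 4)) = 3453*(-5*1*(-127/31)) = 3453*(-5*(-127/31)) = 3453*(635/31) = 2192655/31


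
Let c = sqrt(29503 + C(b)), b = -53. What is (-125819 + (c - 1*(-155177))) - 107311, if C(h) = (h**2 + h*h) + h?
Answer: -77953 + 2*sqrt(8767) ≈ -77766.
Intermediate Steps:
C(h) = h + 2*h**2 (C(h) = (h**2 + h**2) + h = 2*h**2 + h = h + 2*h**2)
c = 2*sqrt(8767) (c = sqrt(29503 - 53*(1 + 2*(-53))) = sqrt(29503 - 53*(1 - 106)) = sqrt(29503 - 53*(-105)) = sqrt(29503 + 5565) = sqrt(35068) = 2*sqrt(8767) ≈ 187.26)
(-125819 + (c - 1*(-155177))) - 107311 = (-125819 + (2*sqrt(8767) - 1*(-155177))) - 107311 = (-125819 + (2*sqrt(8767) + 155177)) - 107311 = (-125819 + (155177 + 2*sqrt(8767))) - 107311 = (29358 + 2*sqrt(8767)) - 107311 = -77953 + 2*sqrt(8767)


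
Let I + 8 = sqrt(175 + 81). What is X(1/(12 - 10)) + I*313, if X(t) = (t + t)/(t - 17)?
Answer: 82630/33 ≈ 2503.9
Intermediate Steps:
X(t) = 2*t/(-17 + t) (X(t) = (2*t)/(-17 + t) = 2*t/(-17 + t))
I = 8 (I = -8 + sqrt(175 + 81) = -8 + sqrt(256) = -8 + 16 = 8)
X(1/(12 - 10)) + I*313 = 2/((12 - 10)*(-17 + 1/(12 - 10))) + 8*313 = 2/(2*(-17 + 1/2)) + 2504 = 2*(1/2)/(-17 + 1/2) + 2504 = 2*(1/2)/(-33/2) + 2504 = 2*(1/2)*(-2/33) + 2504 = -2/33 + 2504 = 82630/33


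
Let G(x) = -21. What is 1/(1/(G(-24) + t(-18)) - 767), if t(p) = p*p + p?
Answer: -285/218594 ≈ -0.0013038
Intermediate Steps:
t(p) = p + p² (t(p) = p² + p = p + p²)
1/(1/(G(-24) + t(-18)) - 767) = 1/(1/(-21 - 18*(1 - 18)) - 767) = 1/(1/(-21 - 18*(-17)) - 767) = 1/(1/(-21 + 306) - 767) = 1/(1/285 - 767) = 1/(-218594/285) = -285/218594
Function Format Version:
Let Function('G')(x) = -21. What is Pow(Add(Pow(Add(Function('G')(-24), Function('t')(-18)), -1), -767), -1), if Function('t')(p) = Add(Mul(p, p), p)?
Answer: Rational(-285, 218594) ≈ -0.0013038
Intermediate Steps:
Function('t')(p) = Add(p, Pow(p, 2)) (Function('t')(p) = Add(Pow(p, 2), p) = Add(p, Pow(p, 2)))
Pow(Add(Pow(Add(Function('G')(-24), Function('t')(-18)), -1), -767), -1) = Pow(Add(Pow(Add(-21, Mul(-18, Add(1, -18))), -1), -767), -1) = Pow(Add(Pow(Add(-21, Mul(-18, -17)), -1), -767), -1) = Pow(Add(Pow(Add(-21, 306), -1), -767), -1) = Pow(Add(Pow(285, -1), -767), -1) = Pow(Add(Rational(1, 285), -767), -1) = Pow(Rational(-218594, 285), -1) = Rational(-285, 218594)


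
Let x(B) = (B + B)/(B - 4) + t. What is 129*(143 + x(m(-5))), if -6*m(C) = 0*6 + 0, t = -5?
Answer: 17802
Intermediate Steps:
m(C) = 0 (m(C) = -(0*6 + 0)/6 = -(0 + 0)/6 = -1/6*0 = 0)
x(B) = -5 + 2*B/(-4 + B) (x(B) = (B + B)/(B - 4) - 5 = (2*B)/(-4 + B) - 5 = 2*B/(-4 + B) - 5 = -5 + 2*B/(-4 + B))
129*(143 + x(m(-5))) = 129*(143 + (20 - 3*0)/(-4 + 0)) = 129*(143 + (20 + 0)/(-4)) = 129*(143 - 1/4*20) = 129*(143 - 5) = 129*138 = 17802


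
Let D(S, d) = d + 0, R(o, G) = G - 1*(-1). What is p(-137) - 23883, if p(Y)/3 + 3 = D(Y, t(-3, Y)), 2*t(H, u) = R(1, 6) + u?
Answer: -24087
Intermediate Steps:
R(o, G) = 1 + G (R(o, G) = G + 1 = 1 + G)
t(H, u) = 7/2 + u/2 (t(H, u) = ((1 + 6) + u)/2 = (7 + u)/2 = 7/2 + u/2)
D(S, d) = d
p(Y) = 3/2 + 3*Y/2 (p(Y) = -9 + 3*(7/2 + Y/2) = -9 + (21/2 + 3*Y/2) = 3/2 + 3*Y/2)
p(-137) - 23883 = (3/2 + (3/2)*(-137)) - 23883 = (3/2 - 411/2) - 23883 = -204 - 23883 = -24087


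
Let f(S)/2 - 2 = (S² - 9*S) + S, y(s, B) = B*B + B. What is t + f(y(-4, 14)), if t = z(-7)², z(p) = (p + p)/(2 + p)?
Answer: 2121296/25 ≈ 84852.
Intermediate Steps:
y(s, B) = B + B² (y(s, B) = B² + B = B + B²)
f(S) = 4 - 16*S + 2*S² (f(S) = 4 + 2*((S² - 9*S) + S) = 4 + 2*(S² - 8*S) = 4 + (-16*S + 2*S²) = 4 - 16*S + 2*S²)
z(p) = 2*p/(2 + p) (z(p) = (2*p)/(2 + p) = 2*p/(2 + p))
t = 196/25 (t = (2*(-7)/(2 - 7))² = (2*(-7)/(-5))² = (2*(-7)*(-⅕))² = (14/5)² = 196/25 ≈ 7.8400)
t + f(y(-4, 14)) = 196/25 + (4 - 224*(1 + 14) + 2*(14*(1 + 14))²) = 196/25 + (4 - 224*15 + 2*(14*15)²) = 196/25 + (4 - 16*210 + 2*210²) = 196/25 + (4 - 3360 + 2*44100) = 196/25 + (4 - 3360 + 88200) = 196/25 + 84844 = 2121296/25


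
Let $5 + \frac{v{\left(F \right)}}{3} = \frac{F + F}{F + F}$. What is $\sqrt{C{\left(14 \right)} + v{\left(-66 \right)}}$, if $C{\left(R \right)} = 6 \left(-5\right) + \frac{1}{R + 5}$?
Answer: $\frac{i \sqrt{15143}}{19} \approx 6.4767 i$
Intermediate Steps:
$C{\left(R \right)} = -30 + \frac{1}{5 + R}$
$v{\left(F \right)} = -12$ ($v{\left(F \right)} = -15 + 3 \frac{F + F}{F + F} = -15 + 3 \frac{2 F}{2 F} = -15 + 3 \cdot 2 F \frac{1}{2 F} = -15 + 3 \cdot 1 = -15 + 3 = -12$)
$\sqrt{C{\left(14 \right)} + v{\left(-66 \right)}} = \sqrt{\frac{-149 - 420}{5 + 14} - 12} = \sqrt{\frac{-149 - 420}{19} - 12} = \sqrt{\frac{1}{19} \left(-569\right) - 12} = \sqrt{- \frac{569}{19} - 12} = \sqrt{- \frac{797}{19}} = \frac{i \sqrt{15143}}{19}$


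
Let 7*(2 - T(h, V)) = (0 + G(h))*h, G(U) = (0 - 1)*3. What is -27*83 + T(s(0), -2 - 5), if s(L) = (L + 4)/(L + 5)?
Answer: -78353/35 ≈ -2238.7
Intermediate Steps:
G(U) = -3 (G(U) = -1*3 = -3)
s(L) = (4 + L)/(5 + L)
T(h, V) = 2 + 3*h/7 (T(h, V) = 2 - (0 - 3)*h/7 = 2 - (-3)*h/7 = 2 + 3*h/7)
-27*83 + T(s(0), -2 - 5) = -27*83 + (2 + 3*((4 + 0)/(5 + 0))/7) = -2241 + (2 + 3*(4/5)/7) = -2241 + (2 + 3*((⅕)*4)/7) = -2241 + (2 + (3/7)*(⅘)) = -2241 + (2 + 12/35) = -2241 + 82/35 = -78353/35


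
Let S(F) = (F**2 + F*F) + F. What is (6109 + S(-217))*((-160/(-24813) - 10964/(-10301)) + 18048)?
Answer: 461654859360508120/255598713 ≈ 1.8062e+9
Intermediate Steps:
S(F) = F + 2*F**2 (S(F) = (F**2 + F**2) + F = 2*F**2 + F = F + 2*F**2)
(6109 + S(-217))*((-160/(-24813) - 10964/(-10301)) + 18048) = (6109 - 217*(1 + 2*(-217)))*((-160/(-24813) - 10964/(-10301)) + 18048) = (6109 - 217*(1 - 434))*((-160*(-1/24813) - 10964*(-1/10301)) + 18048) = (6109 - 217*(-433))*((160/24813 + 10964/10301) + 18048) = (6109 + 93961)*(273697892/255598713 + 18048) = 100070*(4613319270116/255598713) = 461654859360508120/255598713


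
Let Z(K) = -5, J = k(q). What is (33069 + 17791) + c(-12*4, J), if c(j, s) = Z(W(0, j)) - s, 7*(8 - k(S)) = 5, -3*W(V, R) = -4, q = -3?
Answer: 355934/7 ≈ 50848.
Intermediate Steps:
W(V, R) = 4/3 (W(V, R) = -⅓*(-4) = 4/3)
k(S) = 51/7 (k(S) = 8 - ⅐*5 = 8 - 5/7 = 51/7)
J = 51/7 ≈ 7.2857
c(j, s) = -5 - s
(33069 + 17791) + c(-12*4, J) = (33069 + 17791) + (-5 - 1*51/7) = 50860 + (-5 - 51/7) = 50860 - 86/7 = 355934/7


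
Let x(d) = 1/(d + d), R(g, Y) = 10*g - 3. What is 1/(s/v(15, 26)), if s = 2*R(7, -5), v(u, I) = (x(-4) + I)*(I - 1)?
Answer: 5175/1072 ≈ 4.8274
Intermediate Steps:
R(g, Y) = -3 + 10*g
x(d) = 1/(2*d)
v(u, I) = (-1 + I)*(-1/8 + I) (v(u, I) = ((1/2)/(-4) + I)*(I - 1) = ((1/2)*(-1/4) + I)*(-1 + I) = (-1/8 + I)*(-1 + I) = (-1 + I)*(-1/8 + I))
s = 134 (s = 2*(-3 + 10*7) = 2*(-3 + 70) = 2*67 = 134)
1/(s/v(15, 26)) = 1/(134/(1/8 + 26**2 - 9/8*26)) = 1/(134/(1/8 + 676 - 117/4)) = 1/(134/(5175/8)) = 1/(134*(8/5175)) = 1/(1072/5175) = 5175/1072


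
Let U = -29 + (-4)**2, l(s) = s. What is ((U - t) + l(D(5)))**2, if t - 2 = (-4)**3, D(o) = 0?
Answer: 2401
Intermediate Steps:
t = -62 (t = 2 + (-4)**3 = 2 - 64 = -62)
U = -13 (U = -29 + 16 = -13)
((U - t) + l(D(5)))**2 = ((-13 - 1*(-62)) + 0)**2 = ((-13 + 62) + 0)**2 = (49 + 0)**2 = 49**2 = 2401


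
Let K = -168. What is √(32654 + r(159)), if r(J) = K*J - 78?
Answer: 2*√1466 ≈ 76.577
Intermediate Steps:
r(J) = -78 - 168*J (r(J) = -168*J - 78 = -78 - 168*J)
√(32654 + r(159)) = √(32654 + (-78 - 168*159)) = √(32654 + (-78 - 26712)) = √(32654 - 26790) = √5864 = 2*√1466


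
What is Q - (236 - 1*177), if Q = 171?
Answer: 112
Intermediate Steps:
Q - (236 - 1*177) = 171 - (236 - 1*177) = 171 - (236 - 177) = 171 - 1*59 = 171 - 59 = 112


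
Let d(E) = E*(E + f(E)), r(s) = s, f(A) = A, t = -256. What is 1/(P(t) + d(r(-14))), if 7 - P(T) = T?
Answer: 1/655 ≈ 0.0015267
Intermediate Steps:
P(T) = 7 - T
d(E) = 2*E**2 (d(E) = E*(E + E) = E*(2*E) = 2*E**2)
1/(P(t) + d(r(-14))) = 1/((7 - 1*(-256)) + 2*(-14)**2) = 1/((7 + 256) + 2*196) = 1/(263 + 392) = 1/655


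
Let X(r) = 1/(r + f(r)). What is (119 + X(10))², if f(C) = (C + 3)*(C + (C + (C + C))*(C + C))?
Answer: 892762309321/63043600 ≈ 14161.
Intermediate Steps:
f(C) = (3 + C)*(C + 6*C²) (f(C) = (3 + C)*(C + (C + 2*C)*(2*C)) = (3 + C)*(C + (3*C)*(2*C)) = (3 + C)*(C + 6*C²))
X(r) = 1/(r + r*(3 + 6*r² + 19*r))
(119 + X(10))² = (119 + 1/(10*(4 + 6*10² + 19*10)))² = (119 + 1/(10*(4 + 6*100 + 190)))² = (119 + 1/(10*(4 + 600 + 190)))² = (119 + (⅒)/794)² = (119 + (⅒)*(1/794))² = (119 + 1/7940)² = (944861/7940)² = 892762309321/63043600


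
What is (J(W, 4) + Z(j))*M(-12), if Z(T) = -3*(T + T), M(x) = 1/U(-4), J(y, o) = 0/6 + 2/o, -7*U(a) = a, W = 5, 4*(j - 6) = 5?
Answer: -301/4 ≈ -75.250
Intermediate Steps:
j = 29/4 (j = 6 + (1/4)*5 = 6 + 5/4 = 29/4 ≈ 7.2500)
U(a) = -a/7
J(y, o) = 2/o (J(y, o) = 0*(1/6) + 2/o = 0 + 2/o = 2/o)
M(x) = 7/4 (M(x) = 1/(-1/7*(-4)) = 1/(4/7) = 7/4)
Z(T) = -6*T
(J(W, 4) + Z(j))*M(-12) = (2/4 - 6*29/4)*(7/4) = (2*(1/4) - 87/2)*(7/4) = (1/2 - 87/2)*(7/4) = -43*7/4 = -301/4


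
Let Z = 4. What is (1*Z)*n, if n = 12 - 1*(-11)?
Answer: 92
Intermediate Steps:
n = 23 (n = 12 + 11 = 23)
(1*Z)*n = (1*4)*23 = 4*23 = 92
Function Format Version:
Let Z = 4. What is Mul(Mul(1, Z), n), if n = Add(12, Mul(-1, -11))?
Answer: 92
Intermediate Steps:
n = 23 (n = Add(12, 11) = 23)
Mul(Mul(1, Z), n) = Mul(Mul(1, 4), 23) = Mul(4, 23) = 92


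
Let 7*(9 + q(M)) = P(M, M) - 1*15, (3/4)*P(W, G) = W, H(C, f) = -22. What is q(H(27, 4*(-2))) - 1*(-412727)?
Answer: 1238135/3 ≈ 4.1271e+5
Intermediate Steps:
P(W, G) = 4*W/3
q(M) = -78/7 + 4*M/21 (q(M) = -9 + (4*M/3 - 1*15)/7 = -9 + (4*M/3 - 15)/7 = -9 + (-15 + 4*M/3)/7 = -9 + (-15/7 + 4*M/21) = -78/7 + 4*M/21)
q(H(27, 4*(-2))) - 1*(-412727) = (-78/7 + (4/21)*(-22)) - 1*(-412727) = (-78/7 - 88/21) + 412727 = -46/3 + 412727 = 1238135/3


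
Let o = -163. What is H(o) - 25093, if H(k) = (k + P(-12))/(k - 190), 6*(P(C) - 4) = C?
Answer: -8857668/353 ≈ -25093.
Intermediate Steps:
P(C) = 4 + C/6
H(k) = (2 + k)/(-190 + k) (H(k) = (k + (4 + (⅙)*(-12)))/(k - 190) = (k + (4 - 2))/(-190 + k) = (k + 2)/(-190 + k) = (2 + k)/(-190 + k))
H(o) - 25093 = (2 - 163)/(-190 - 163) - 25093 = -161/(-353) - 25093 = -1/353*(-161) - 25093 = 161/353 - 25093 = -8857668/353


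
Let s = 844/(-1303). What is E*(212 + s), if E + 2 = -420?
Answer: -116215424/1303 ≈ -89191.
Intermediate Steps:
E = -422 (E = -2 - 420 = -422)
s = -844/1303 (s = 844*(-1/1303) = -844/1303 ≈ -0.64774)
E*(212 + s) = -422*(212 - 844/1303) = -422*275392/1303 = -116215424/1303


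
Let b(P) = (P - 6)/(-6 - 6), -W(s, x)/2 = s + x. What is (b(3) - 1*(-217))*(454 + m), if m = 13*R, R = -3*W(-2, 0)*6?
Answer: -209429/2 ≈ -1.0471e+5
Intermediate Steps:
W(s, x) = -2*s - 2*x (W(s, x) = -2*(s + x) = -2*s - 2*x)
R = -72 (R = -3*(-2*(-2) - 2*0)*6 = -3*(4 + 0)*6 = -3*4*6 = -12*6 = -72)
b(P) = 1/2 - P/12 (b(P) = (-6 + P)/(-12) = (-6 + P)*(-1/12) = 1/2 - P/12)
m = -936 (m = 13*(-72) = -936)
(b(3) - 1*(-217))*(454 + m) = ((1/2 - 1/12*3) - 1*(-217))*(454 - 936) = ((1/2 - 1/4) + 217)*(-482) = (1/4 + 217)*(-482) = (869/4)*(-482) = -209429/2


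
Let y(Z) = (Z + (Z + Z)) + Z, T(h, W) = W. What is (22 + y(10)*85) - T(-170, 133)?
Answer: 3289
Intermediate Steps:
y(Z) = 4*Z (y(Z) = (Z + 2*Z) + Z = 3*Z + Z = 4*Z)
(22 + y(10)*85) - T(-170, 133) = (22 + (4*10)*85) - 1*133 = (22 + 40*85) - 133 = (22 + 3400) - 133 = 3422 - 133 = 3289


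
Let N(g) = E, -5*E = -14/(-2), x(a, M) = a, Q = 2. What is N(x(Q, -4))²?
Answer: 49/25 ≈ 1.9600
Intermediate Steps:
E = -7/5 (E = -(-14)/(5*(-2)) = -(-14)*(-1)/(5*2) = -⅕*7 = -7/5 ≈ -1.4000)
N(g) = -7/5
N(x(Q, -4))² = (-7/5)² = 49/25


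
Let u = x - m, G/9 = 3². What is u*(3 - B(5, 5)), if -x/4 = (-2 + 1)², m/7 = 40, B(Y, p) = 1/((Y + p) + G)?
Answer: -77248/91 ≈ -848.88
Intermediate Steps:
G = 81 (G = 9*3² = 9*9 = 81)
B(Y, p) = 1/(81 + Y + p) (B(Y, p) = 1/((Y + p) + 81) = 1/(81 + Y + p))
m = 280 (m = 7*40 = 280)
x = -4 (x = -4*(-2 + 1)² = -4*(-1)² = -4*1 = -4)
u = -284 (u = -4 - 1*280 = -4 - 280 = -284)
u*(3 - B(5, 5)) = -284*(3 - 1/(81 + 5 + 5)) = -284*(3 - 1/91) = -284*272/91 = -77248/91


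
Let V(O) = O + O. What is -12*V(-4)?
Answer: 96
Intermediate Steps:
V(O) = 2*O
-12*V(-4) = -24*(-4) = -12*(-8) = 96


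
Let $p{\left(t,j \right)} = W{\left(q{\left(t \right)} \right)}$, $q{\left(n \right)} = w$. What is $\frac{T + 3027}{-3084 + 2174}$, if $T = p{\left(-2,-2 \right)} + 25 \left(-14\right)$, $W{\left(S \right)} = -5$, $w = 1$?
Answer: $- \frac{1336}{455} \approx -2.9363$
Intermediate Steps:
$q{\left(n \right)} = 1$
$p{\left(t,j \right)} = -5$
$T = -355$ ($T = -5 + 25 \left(-14\right) = -5 - 350 = -355$)
$\frac{T + 3027}{-3084 + 2174} = \frac{-355 + 3027}{-3084 + 2174} = \frac{2672}{-910} = 2672 \left(- \frac{1}{910}\right) = - \frac{1336}{455}$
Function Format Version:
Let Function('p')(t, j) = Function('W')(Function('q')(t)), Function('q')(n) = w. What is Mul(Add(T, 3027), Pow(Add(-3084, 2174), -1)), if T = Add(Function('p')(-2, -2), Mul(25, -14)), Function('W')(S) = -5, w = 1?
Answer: Rational(-1336, 455) ≈ -2.9363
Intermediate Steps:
Function('q')(n) = 1
Function('p')(t, j) = -5
T = -355 (T = Add(-5, Mul(25, -14)) = Add(-5, -350) = -355)
Mul(Add(T, 3027), Pow(Add(-3084, 2174), -1)) = Mul(Add(-355, 3027), Pow(Add(-3084, 2174), -1)) = Mul(2672, Pow(-910, -1)) = Mul(2672, Rational(-1, 910)) = Rational(-1336, 455)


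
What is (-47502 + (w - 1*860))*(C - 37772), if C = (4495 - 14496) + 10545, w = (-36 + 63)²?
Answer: 1773281324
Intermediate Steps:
w = 729 (w = 27² = 729)
C = 544 (C = -10001 + 10545 = 544)
(-47502 + (w - 1*860))*(C - 37772) = (-47502 + (729 - 1*860))*(544 - 37772) = (-47502 + (729 - 860))*(-37228) = (-47502 - 131)*(-37228) = -47633*(-37228) = 1773281324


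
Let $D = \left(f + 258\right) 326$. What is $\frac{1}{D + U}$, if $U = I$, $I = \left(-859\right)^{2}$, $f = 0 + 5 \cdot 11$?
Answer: $\frac{1}{839919} \approx 1.1906 \cdot 10^{-6}$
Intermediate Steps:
$f = 55$ ($f = 0 + 55 = 55$)
$I = 737881$
$D = 102038$ ($D = \left(55 + 258\right) 326 = 313 \cdot 326 = 102038$)
$U = 737881$
$\frac{1}{D + U} = \frac{1}{102038 + 737881} = \frac{1}{839919}$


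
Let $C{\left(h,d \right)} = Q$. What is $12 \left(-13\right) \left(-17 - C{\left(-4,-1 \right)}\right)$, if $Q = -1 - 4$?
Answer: $1872$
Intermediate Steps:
$Q = -5$
$C{\left(h,d \right)} = -5$
$12 \left(-13\right) \left(-17 - C{\left(-4,-1 \right)}\right) = 12 \left(-13\right) \left(-17 - -5\right) = - 156 \left(-17 + 5\right) = \left(-156\right) \left(-12\right) = 1872$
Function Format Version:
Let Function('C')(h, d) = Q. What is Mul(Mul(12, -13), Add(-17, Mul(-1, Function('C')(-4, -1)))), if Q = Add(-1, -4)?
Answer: 1872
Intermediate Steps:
Q = -5
Function('C')(h, d) = -5
Mul(Mul(12, -13), Add(-17, Mul(-1, Function('C')(-4, -1)))) = Mul(Mul(12, -13), Add(-17, Mul(-1, -5))) = Mul(-156, Add(-17, 5)) = Mul(-156, -12) = 1872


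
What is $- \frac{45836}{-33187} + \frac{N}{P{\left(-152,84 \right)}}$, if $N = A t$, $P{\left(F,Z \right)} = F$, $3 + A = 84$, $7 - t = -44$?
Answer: $- \frac{18589775}{720632} \approx -25.796$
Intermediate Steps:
$t = 51$ ($t = 7 - -44 = 7 + 44 = 51$)
$A = 81$ ($A = -3 + 84 = 81$)
$N = 4131$ ($N = 81 \cdot 51 = 4131$)
$- \frac{45836}{-33187} + \frac{N}{P{\left(-152,84 \right)}} = - \frac{45836}{-33187} + \frac{4131}{-152} = \left(-45836\right) \left(- \frac{1}{33187}\right) + 4131 \left(- \frac{1}{152}\right) = \frac{6548}{4741} - \frac{4131}{152} = - \frac{18589775}{720632}$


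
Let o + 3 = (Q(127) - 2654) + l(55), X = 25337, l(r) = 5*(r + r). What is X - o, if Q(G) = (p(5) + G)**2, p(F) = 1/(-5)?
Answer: 284144/25 ≈ 11366.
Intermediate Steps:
p(F) = -1/5
l(r) = 10*r (l(r) = 5*(2*r) = 10*r)
Q(G) = (-1/5 + G)**2
o = 349281/25 (o = -3 + (((-1 + 5*127)**2/25 - 2654) + 10*55) = -3 + (((-1 + 635)**2/25 - 2654) + 550) = -3 + (((1/25)*634**2 - 2654) + 550) = -3 + (((1/25)*401956 - 2654) + 550) = -3 + ((401956/25 - 2654) + 550) = -3 + (335606/25 + 550) = -3 + 349356/25 = 349281/25 ≈ 13971.)
X - o = 25337 - 1*349281/25 = 25337 - 349281/25 = 284144/25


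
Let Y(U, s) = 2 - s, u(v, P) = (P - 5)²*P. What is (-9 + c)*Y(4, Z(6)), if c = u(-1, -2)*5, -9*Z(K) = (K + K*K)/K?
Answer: -12475/9 ≈ -1386.1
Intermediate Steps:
u(v, P) = P*(-5 + P)² (u(v, P) = (-5 + P)²*P = P*(-5 + P)²)
Z(K) = -(K + K²)/(9*K) (Z(K) = -(K + K*K)/(9*K) = -(K + K²)/(9*K))
c = -490 (c = -2*(-5 - 2)²*5 = -2*(-7)²*5 = -2*49*5 = -98*5 = -490)
(-9 + c)*Y(4, Z(6)) = (-9 - 490)*(2 - (-⅑ - ⅑*6)) = -499*(2 - (-⅑ - ⅔)) = -499*(2 - 1*(-7/9)) = -499*(2 + 7/9) = -499*25/9 = -12475/9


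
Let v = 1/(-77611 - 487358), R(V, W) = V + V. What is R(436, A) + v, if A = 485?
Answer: 492652967/564969 ≈ 872.00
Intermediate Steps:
R(V, W) = 2*V
v = -1/564969 (v = 1/(-564969) = -1/564969 ≈ -1.7700e-6)
R(436, A) + v = 2*436 - 1/564969 = 872 - 1/564969 = 492652967/564969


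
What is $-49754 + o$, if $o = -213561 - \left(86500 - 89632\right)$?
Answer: $-260183$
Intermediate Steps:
$o = -210429$ ($o = -213561 - -3132 = -213561 + 3132 = -210429$)
$-49754 + o = -49754 - 210429 = -260183$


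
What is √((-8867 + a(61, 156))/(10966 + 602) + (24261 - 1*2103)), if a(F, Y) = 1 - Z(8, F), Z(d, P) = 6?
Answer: √46328913114/1446 ≈ 148.85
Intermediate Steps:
a(F, Y) = -5 (a(F, Y) = 1 - 1*6 = 1 - 6 = -5)
√((-8867 + a(61, 156))/(10966 + 602) + (24261 - 1*2103)) = √((-8867 - 5)/(10966 + 602) + (24261 - 1*2103)) = √(-8872/11568 + (24261 - 2103)) = √(-8872*1/11568 + 22158) = √(-1109/1446 + 22158) = √(32039359/1446) = √46328913114/1446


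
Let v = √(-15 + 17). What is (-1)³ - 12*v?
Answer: -1 - 12*√2 ≈ -17.971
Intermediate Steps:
v = √2 ≈ 1.4142
(-1)³ - 12*v = (-1)³ - 12*√2 = -1 - 12*√2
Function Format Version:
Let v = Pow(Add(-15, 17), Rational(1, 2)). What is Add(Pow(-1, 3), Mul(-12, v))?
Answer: Add(-1, Mul(-12, Pow(2, Rational(1, 2)))) ≈ -17.971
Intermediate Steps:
v = Pow(2, Rational(1, 2)) ≈ 1.4142
Add(Pow(-1, 3), Mul(-12, v)) = Add(Pow(-1, 3), Mul(-12, Pow(2, Rational(1, 2)))) = Add(-1, Mul(-12, Pow(2, Rational(1, 2))))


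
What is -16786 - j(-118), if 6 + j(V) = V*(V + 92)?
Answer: -19848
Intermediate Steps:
j(V) = -6 + V*(92 + V) (j(V) = -6 + V*(V + 92) = -6 + V*(92 + V))
-16786 - j(-118) = -16786 - (-6 + (-118)² + 92*(-118)) = -16786 - (-6 + 13924 - 10856) = -16786 - 1*3062 = -16786 - 3062 = -19848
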